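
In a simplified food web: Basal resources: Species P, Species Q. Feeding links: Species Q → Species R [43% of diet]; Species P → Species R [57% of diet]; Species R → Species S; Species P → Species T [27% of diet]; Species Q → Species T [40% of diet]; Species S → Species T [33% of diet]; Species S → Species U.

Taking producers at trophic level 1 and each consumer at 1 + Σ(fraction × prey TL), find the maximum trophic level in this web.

4

Species R: 1 + (0.43×1 + 0.57×1) = 2
Species S: 1 + 2 = 3
Species T: 1 + (0.27×1 + 0.4×1 + 0.33×3) = 2.66
Species U: 1 + 3 = 4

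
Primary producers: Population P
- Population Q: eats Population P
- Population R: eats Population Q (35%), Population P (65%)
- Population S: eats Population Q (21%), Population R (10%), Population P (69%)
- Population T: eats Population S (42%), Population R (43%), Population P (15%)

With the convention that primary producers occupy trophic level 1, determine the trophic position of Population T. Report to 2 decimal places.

Population Q: 1 + 1 = 2
Population R: 1 + (0.35×2 + 0.65×1) = 2.35
Population S: 1 + (0.21×2 + 0.1×2.35 + 0.69×1) = 2.345
Population T: 1 + (0.42×2.345 + 0.43×2.35 + 0.15×1) = 3.1454

3.15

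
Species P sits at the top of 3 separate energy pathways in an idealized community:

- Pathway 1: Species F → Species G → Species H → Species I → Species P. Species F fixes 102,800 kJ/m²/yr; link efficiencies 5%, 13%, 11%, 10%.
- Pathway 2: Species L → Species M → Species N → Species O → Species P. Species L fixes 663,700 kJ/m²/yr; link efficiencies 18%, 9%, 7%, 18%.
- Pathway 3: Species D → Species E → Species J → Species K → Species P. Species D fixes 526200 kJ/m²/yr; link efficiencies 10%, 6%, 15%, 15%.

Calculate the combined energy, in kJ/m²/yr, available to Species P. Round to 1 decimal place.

Pathway 1: 102800 × 0.05 × 0.13 × 0.11 × 0.1 = 7.3502 kJ/m²/yr
Pathway 2: 663700 × 0.18 × 0.09 × 0.07 × 0.18 = 135.474444 kJ/m²/yr
Pathway 3: 526200 × 0.1 × 0.06 × 0.15 × 0.15 = 71.037 kJ/m²/yr
Total at Species P: 7.3502 + 135.474444 + 71.037 = 213.861644 kJ/m²/yr

213.9 kJ/m²/yr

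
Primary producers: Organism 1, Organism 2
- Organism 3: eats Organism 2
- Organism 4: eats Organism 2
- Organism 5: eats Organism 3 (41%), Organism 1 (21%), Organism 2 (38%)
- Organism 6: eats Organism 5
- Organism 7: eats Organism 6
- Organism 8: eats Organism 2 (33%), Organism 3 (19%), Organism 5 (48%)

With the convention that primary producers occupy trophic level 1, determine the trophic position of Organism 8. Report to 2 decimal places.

2.87

Organism 3: 1 + 1 = 2
Organism 4: 1 + 1 = 2
Organism 5: 1 + (0.41×2 + 0.21×1 + 0.38×1) = 2.41
Organism 6: 1 + 2.41 = 3.41
Organism 7: 1 + 3.41 = 4.41
Organism 8: 1 + (0.33×1 + 0.19×2 + 0.48×2.41) = 2.8668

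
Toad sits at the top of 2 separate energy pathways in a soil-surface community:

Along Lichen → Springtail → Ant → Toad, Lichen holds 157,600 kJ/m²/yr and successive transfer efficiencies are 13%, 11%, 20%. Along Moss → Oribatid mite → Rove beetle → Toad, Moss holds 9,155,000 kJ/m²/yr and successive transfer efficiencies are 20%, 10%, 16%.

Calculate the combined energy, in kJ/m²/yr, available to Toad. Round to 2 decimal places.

29746.74 kJ/m²/yr

Via Lichen: 157600 × 0.13 × 0.11 × 0.2 = 450.736 kJ/m²/yr
Via Moss: 9155000 × 0.2 × 0.1 × 0.16 = 29296 kJ/m²/yr
Total at Toad: 450.736 + 29296 = 29746.736 kJ/m²/yr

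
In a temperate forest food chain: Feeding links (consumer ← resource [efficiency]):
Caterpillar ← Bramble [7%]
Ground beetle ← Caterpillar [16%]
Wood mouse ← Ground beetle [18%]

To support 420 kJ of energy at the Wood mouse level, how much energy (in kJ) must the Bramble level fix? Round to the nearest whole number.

208333 kJ

Cumulative transfer efficiency: 0.07 × 0.16 × 0.18 = 0.002016
Bramble energy = 420 / 0.002016 = 208333 kJ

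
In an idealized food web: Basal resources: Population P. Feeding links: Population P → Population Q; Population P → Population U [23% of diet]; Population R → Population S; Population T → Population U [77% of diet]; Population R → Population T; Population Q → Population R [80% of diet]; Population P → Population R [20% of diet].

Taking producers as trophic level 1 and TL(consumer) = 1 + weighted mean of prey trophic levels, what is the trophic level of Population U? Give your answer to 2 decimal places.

Population Q: 1 + 1 = 2
Population R: 1 + (0.8×2 + 0.2×1) = 2.8
Population S: 1 + 2.8 = 3.8
Population T: 1 + 2.8 = 3.8
Population U: 1 + (0.23×1 + 0.77×3.8) = 4.156

4.16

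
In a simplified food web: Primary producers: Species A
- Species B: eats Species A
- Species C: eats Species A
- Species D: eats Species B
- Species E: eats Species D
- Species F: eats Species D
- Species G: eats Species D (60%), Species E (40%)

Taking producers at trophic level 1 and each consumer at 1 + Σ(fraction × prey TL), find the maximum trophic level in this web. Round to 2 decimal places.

Species B: 1 + 1 = 2
Species C: 1 + 1 = 2
Species D: 1 + 2 = 3
Species E: 1 + 3 = 4
Species F: 1 + 3 = 4
Species G: 1 + (0.6×3 + 0.4×4) = 4.4

4.40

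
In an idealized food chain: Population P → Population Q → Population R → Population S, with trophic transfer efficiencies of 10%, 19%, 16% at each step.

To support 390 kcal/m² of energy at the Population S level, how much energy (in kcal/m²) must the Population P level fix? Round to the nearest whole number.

128289 kcal/m²

Cumulative transfer efficiency: 0.1 × 0.19 × 0.16 = 0.00304
Population P energy = 390 / 0.00304 = 128289 kcal/m²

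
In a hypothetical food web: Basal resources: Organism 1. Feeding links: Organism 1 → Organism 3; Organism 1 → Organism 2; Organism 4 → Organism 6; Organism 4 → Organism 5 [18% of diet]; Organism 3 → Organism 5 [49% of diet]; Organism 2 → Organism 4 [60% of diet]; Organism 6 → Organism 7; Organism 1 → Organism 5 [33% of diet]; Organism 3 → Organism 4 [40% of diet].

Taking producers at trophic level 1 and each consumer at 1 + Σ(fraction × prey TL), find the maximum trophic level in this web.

5

Organism 2: 1 + 1 = 2
Organism 3: 1 + 1 = 2
Organism 4: 1 + (0.6×2 + 0.4×2) = 3
Organism 5: 1 + (0.49×2 + 0.33×1 + 0.18×3) = 2.85
Organism 6: 1 + 3 = 4
Organism 7: 1 + 4 = 5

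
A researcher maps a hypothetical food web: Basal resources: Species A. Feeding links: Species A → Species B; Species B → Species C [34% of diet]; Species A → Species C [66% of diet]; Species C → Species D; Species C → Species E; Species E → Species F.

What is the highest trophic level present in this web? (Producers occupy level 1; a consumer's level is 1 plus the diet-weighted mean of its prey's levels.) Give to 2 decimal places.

Species B: 1 + 1 = 2
Species C: 1 + (0.34×2 + 0.66×1) = 2.34
Species D: 1 + 2.34 = 3.34
Species E: 1 + 2.34 = 3.34
Species F: 1 + 3.34 = 4.34

4.34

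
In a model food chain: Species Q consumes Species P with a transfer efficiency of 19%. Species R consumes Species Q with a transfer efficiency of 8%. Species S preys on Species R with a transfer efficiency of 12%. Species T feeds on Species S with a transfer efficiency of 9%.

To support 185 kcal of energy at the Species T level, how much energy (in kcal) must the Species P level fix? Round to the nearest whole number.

1126949 kcal

Cumulative transfer efficiency: 0.19 × 0.08 × 0.12 × 0.09 = 0.00016416
Species P energy = 185 / 0.00016416 = 1126949 kcal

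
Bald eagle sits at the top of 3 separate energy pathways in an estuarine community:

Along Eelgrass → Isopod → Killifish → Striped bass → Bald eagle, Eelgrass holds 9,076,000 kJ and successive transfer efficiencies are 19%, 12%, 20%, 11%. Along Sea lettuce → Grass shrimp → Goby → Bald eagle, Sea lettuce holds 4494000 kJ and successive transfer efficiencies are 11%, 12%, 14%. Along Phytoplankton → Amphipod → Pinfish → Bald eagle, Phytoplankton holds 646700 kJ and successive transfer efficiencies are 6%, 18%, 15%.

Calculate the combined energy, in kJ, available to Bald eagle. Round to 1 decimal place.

13905.1 kJ

Via Eelgrass: 9076000 × 0.19 × 0.12 × 0.2 × 0.11 = 4552.5216 kJ
Via Sea lettuce: 4494000 × 0.11 × 0.12 × 0.14 = 8304.912 kJ
Via Phytoplankton: 646700 × 0.06 × 0.18 × 0.15 = 1047.654 kJ
Total at Bald eagle: 4552.5216 + 8304.912 + 1047.654 = 13905.0876 kJ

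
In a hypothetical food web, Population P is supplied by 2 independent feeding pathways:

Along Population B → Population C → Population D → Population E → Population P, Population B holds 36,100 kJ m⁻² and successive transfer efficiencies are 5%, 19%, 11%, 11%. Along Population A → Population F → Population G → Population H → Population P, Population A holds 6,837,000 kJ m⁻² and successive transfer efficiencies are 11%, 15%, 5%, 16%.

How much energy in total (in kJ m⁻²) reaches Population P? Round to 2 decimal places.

Via Population B: 36100 × 0.05 × 0.19 × 0.11 × 0.11 = 4.149695 kJ m⁻²
Via Population A: 6837000 × 0.11 × 0.15 × 0.05 × 0.16 = 902.484 kJ m⁻²
Total at Population P: 4.149695 + 902.484 = 906.633695 kJ m⁻²

906.63 kJ m⁻²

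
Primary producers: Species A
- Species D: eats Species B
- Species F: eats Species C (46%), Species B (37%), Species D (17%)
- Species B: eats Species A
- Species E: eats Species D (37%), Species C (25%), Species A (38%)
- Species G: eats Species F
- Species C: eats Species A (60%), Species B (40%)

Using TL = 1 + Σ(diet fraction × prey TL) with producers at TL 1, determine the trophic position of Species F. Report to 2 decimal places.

3.35

Species B: 1 + 1 = 2
Species C: 1 + (0.6×1 + 0.4×2) = 2.4
Species D: 1 + 2 = 3
Species E: 1 + (0.37×3 + 0.25×2.4 + 0.38×1) = 3.09
Species F: 1 + (0.46×2.4 + 0.37×2 + 0.17×3) = 3.354
Species G: 1 + 3.354 = 4.354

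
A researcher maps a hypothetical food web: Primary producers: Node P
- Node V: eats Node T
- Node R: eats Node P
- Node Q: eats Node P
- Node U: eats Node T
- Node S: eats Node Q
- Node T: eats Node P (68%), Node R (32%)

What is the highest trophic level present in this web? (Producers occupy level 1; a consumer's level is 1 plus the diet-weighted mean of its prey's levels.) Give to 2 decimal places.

Node Q: 1 + 1 = 2
Node R: 1 + 1 = 2
Node S: 1 + 2 = 3
Node T: 1 + (0.68×1 + 0.32×2) = 2.32
Node U: 1 + 2.32 = 3.32
Node V: 1 + 2.32 = 3.32

3.32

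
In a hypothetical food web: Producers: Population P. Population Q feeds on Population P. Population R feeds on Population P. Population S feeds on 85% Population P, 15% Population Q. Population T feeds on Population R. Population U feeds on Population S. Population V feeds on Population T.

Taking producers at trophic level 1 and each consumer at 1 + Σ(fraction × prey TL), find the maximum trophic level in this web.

Population Q: 1 + 1 = 2
Population R: 1 + 1 = 2
Population S: 1 + (0.85×1 + 0.15×2) = 2.15
Population T: 1 + 2 = 3
Population U: 1 + 2.15 = 3.15
Population V: 1 + 3 = 4

4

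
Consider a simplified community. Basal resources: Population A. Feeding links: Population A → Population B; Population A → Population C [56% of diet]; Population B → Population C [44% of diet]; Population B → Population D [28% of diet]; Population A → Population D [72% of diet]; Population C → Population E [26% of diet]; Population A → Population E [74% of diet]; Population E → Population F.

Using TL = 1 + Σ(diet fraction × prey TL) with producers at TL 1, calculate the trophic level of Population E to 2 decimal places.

Population B: 1 + 1 = 2
Population C: 1 + (0.56×1 + 0.44×2) = 2.44
Population D: 1 + (0.28×2 + 0.72×1) = 2.28
Population E: 1 + (0.26×2.44 + 0.74×1) = 2.3744
Population F: 1 + 2.3744 = 3.3744

2.37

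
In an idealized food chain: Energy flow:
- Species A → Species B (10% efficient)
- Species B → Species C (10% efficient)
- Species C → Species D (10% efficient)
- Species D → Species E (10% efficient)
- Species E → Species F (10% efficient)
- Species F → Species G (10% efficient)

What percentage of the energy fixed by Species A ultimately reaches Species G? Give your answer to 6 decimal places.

0.000100%

Product of link efficiencies: 0.1 × 0.1 × 0.1 × 0.1 × 0.1 × 0.1 = 0.000001
As a percentage: 0.000001 × 100 = 0.000100%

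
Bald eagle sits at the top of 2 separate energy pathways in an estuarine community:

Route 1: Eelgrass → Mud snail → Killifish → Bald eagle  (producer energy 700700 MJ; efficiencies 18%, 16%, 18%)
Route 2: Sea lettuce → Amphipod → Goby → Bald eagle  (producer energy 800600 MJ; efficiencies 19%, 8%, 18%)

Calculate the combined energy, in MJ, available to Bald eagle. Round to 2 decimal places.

Route 1: 700700 × 0.18 × 0.16 × 0.18 = 3632.4288 MJ
Route 2: 800600 × 0.19 × 0.08 × 0.18 = 2190.4416 MJ
Total at Bald eagle: 3632.4288 + 2190.4416 = 5822.8704 MJ

5822.87 MJ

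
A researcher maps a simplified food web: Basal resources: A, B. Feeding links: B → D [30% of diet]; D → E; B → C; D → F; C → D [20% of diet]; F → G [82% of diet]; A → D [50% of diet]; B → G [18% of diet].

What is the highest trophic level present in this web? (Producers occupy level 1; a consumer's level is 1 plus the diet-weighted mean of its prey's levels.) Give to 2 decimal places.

C: 1 + 1 = 2
D: 1 + (0.5×1 + 0.3×1 + 0.2×2) = 2.2
E: 1 + 2.2 = 3.2
F: 1 + 2.2 = 3.2
G: 1 + (0.18×1 + 0.82×3.2) = 3.804

3.80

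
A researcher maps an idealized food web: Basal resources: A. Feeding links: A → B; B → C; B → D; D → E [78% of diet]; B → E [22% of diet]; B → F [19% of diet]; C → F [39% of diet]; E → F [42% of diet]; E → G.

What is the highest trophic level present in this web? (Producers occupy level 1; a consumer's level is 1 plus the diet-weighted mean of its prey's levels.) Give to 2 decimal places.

B: 1 + 1 = 2
C: 1 + 2 = 3
D: 1 + 2 = 3
E: 1 + (0.78×3 + 0.22×2) = 3.78
F: 1 + (0.19×2 + 0.39×3 + 0.42×3.78) = 4.1376
G: 1 + 3.78 = 4.78

4.78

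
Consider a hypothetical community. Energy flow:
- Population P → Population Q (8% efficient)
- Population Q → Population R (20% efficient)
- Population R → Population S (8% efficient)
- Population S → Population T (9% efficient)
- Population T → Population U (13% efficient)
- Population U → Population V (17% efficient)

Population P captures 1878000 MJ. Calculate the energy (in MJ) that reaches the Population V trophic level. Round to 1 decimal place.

4.8 MJ

Population Q: 1878000 × 0.08 = 150240 MJ
Population R: 150240 × 0.2 = 30048 MJ
Population S: 30048 × 0.08 = 2403.84 MJ
Population T: 2403.84 × 0.09 = 216.3456 MJ
Population U: 216.3456 × 0.13 = 28.124928 MJ
Population V: 28.124928 × 0.17 = 4.78123776 MJ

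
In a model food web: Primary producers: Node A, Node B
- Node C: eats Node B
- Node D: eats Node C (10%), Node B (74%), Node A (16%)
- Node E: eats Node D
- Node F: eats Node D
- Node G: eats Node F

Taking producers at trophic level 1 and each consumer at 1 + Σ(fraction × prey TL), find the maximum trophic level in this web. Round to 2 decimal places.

4.10

Node C: 1 + 1 = 2
Node D: 1 + (0.1×2 + 0.74×1 + 0.16×1) = 2.1
Node E: 1 + 2.1 = 3.1
Node F: 1 + 2.1 = 3.1
Node G: 1 + 3.1 = 4.1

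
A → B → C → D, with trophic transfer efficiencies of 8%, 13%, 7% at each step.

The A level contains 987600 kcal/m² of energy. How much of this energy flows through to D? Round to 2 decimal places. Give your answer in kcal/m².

B: 987600 × 0.08 = 79008 kcal/m²
C: 79008 × 0.13 = 10271.04 kcal/m²
D: 10271.04 × 0.07 = 718.9728 kcal/m²

718.97 kcal/m²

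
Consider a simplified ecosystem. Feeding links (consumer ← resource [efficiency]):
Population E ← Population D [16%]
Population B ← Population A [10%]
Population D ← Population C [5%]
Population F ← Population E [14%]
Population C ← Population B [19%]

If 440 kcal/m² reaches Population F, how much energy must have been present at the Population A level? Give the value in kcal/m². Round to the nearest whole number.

Cumulative transfer efficiency: 0.1 × 0.19 × 0.05 × 0.16 × 0.14 = 0.00002128
Population A energy = 440 / 0.00002128 = 20676692 kcal/m²

20676692 kcal/m²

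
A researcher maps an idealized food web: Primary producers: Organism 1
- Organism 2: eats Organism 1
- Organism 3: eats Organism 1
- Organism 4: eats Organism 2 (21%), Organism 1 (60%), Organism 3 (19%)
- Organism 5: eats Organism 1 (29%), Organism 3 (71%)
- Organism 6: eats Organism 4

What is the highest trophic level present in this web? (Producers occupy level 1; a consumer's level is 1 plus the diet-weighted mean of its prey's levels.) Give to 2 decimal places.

Organism 2: 1 + 1 = 2
Organism 3: 1 + 1 = 2
Organism 4: 1 + (0.21×2 + 0.6×1 + 0.19×2) = 2.4
Organism 5: 1 + (0.29×1 + 0.71×2) = 2.71
Organism 6: 1 + 2.4 = 3.4

3.40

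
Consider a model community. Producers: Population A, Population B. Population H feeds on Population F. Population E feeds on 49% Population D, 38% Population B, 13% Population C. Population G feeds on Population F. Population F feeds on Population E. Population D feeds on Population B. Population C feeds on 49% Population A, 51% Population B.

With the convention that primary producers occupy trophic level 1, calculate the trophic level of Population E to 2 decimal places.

Population C: 1 + (0.49×1 + 0.51×1) = 2
Population D: 1 + 1 = 2
Population E: 1 + (0.49×2 + 0.38×1 + 0.13×2) = 2.62
Population F: 1 + 2.62 = 3.62
Population G: 1 + 3.62 = 4.62
Population H: 1 + 3.62 = 4.62

2.62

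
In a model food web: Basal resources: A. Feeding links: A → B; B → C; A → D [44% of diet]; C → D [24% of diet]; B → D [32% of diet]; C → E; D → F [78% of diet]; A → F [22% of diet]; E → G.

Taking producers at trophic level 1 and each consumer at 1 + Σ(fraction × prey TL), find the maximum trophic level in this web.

5

B: 1 + 1 = 2
C: 1 + 2 = 3
D: 1 + (0.44×1 + 0.24×3 + 0.32×2) = 2.8
E: 1 + 3 = 4
F: 1 + (0.78×2.8 + 0.22×1) = 3.404
G: 1 + 4 = 5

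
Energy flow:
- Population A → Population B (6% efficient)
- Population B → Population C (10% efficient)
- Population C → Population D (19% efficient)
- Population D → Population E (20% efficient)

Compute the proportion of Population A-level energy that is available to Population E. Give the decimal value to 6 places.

Product of link efficiencies: 0.06 × 0.1 × 0.19 × 0.2 = 0.000228

0.000228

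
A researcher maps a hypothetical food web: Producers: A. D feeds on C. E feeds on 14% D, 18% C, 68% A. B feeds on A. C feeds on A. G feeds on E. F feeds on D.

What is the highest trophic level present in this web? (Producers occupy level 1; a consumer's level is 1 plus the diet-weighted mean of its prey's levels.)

4

B: 1 + 1 = 2
C: 1 + 1 = 2
D: 1 + 2 = 3
E: 1 + (0.14×3 + 0.18×2 + 0.68×1) = 2.46
F: 1 + 3 = 4
G: 1 + 2.46 = 3.46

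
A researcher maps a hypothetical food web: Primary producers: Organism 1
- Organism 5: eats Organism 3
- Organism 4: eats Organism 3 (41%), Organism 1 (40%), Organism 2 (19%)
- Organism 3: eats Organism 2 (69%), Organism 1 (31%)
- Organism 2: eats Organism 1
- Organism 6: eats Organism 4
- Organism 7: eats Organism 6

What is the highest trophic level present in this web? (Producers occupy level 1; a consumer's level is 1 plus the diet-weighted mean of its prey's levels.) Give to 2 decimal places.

4.88

Organism 2: 1 + 1 = 2
Organism 3: 1 + (0.69×2 + 0.31×1) = 2.69
Organism 4: 1 + (0.41×2.69 + 0.4×1 + 0.19×2) = 2.8829
Organism 5: 1 + 2.69 = 3.69
Organism 6: 1 + 2.8829 = 3.8829
Organism 7: 1 + 3.8829 = 4.8829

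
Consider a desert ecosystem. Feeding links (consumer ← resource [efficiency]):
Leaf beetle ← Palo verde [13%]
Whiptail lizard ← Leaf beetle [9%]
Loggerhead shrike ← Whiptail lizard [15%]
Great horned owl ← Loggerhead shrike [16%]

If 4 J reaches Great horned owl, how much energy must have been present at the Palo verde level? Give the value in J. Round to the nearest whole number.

14245 J

Cumulative transfer efficiency: 0.13 × 0.09 × 0.15 × 0.16 = 0.0002808
Palo verde energy = 4 / 0.0002808 = 14245 J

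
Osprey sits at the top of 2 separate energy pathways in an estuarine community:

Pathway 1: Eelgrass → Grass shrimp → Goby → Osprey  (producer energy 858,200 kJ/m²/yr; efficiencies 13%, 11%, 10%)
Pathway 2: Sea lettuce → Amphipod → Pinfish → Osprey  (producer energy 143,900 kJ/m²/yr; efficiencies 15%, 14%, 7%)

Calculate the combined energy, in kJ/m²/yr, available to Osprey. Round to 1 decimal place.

Pathway 1: 858200 × 0.13 × 0.11 × 0.1 = 1227.226 kJ/m²/yr
Pathway 2: 143900 × 0.15 × 0.14 × 0.07 = 211.533 kJ/m²/yr
Total at Osprey: 1227.226 + 211.533 = 1438.759 kJ/m²/yr

1438.8 kJ/m²/yr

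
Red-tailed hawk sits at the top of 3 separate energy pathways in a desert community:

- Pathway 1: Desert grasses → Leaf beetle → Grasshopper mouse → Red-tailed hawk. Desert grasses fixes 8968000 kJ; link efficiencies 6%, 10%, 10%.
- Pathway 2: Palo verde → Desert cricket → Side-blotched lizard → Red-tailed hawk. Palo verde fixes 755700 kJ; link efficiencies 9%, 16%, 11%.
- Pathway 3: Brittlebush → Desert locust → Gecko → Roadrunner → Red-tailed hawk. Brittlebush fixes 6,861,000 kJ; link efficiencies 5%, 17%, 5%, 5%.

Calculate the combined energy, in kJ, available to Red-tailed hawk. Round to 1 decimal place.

6723.6 kJ

Pathway 1: 8968000 × 0.06 × 0.1 × 0.1 = 5380.8 kJ
Pathway 2: 755700 × 0.09 × 0.16 × 0.11 = 1197.0288 kJ
Pathway 3: 6861000 × 0.05 × 0.17 × 0.05 × 0.05 = 145.79625 kJ
Total at Red-tailed hawk: 5380.8 + 1197.0288 + 145.79625 = 6723.62505 kJ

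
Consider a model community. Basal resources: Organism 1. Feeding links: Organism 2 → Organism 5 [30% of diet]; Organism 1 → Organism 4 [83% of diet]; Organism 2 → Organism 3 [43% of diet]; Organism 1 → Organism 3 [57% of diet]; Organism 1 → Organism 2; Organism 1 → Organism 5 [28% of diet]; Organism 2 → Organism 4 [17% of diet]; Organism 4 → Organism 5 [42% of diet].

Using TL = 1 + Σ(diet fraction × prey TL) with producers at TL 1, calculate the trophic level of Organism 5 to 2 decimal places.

Organism 2: 1 + 1 = 2
Organism 3: 1 + (0.43×2 + 0.57×1) = 2.43
Organism 4: 1 + (0.83×1 + 0.17×2) = 2.17
Organism 5: 1 + (0.28×1 + 0.3×2 + 0.42×2.17) = 2.7914

2.79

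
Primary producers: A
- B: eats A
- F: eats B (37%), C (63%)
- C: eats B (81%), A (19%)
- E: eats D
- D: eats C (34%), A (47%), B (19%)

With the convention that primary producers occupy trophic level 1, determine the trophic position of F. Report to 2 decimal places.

3.51

B: 1 + 1 = 2
C: 1 + (0.81×2 + 0.19×1) = 2.81
D: 1 + (0.34×2.81 + 0.47×1 + 0.19×2) = 2.8054
E: 1 + 2.8054 = 3.8054
F: 1 + (0.37×2 + 0.63×2.81) = 3.5103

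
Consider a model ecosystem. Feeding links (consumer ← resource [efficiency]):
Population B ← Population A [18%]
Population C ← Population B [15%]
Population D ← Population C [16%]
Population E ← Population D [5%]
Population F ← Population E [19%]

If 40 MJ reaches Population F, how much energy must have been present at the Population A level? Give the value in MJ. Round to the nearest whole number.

Cumulative transfer efficiency: 0.18 × 0.15 × 0.16 × 0.05 × 0.19 = 0.00004104
Population A energy = 40 / 0.00004104 = 974659 MJ

974659 MJ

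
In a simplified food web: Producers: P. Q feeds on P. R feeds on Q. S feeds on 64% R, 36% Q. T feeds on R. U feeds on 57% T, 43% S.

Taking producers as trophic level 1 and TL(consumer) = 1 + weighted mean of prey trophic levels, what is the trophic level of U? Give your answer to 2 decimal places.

Q: 1 + 1 = 2
R: 1 + 2 = 3
S: 1 + (0.64×3 + 0.36×2) = 3.64
T: 1 + 3 = 4
U: 1 + (0.57×4 + 0.43×3.64) = 4.8452

4.85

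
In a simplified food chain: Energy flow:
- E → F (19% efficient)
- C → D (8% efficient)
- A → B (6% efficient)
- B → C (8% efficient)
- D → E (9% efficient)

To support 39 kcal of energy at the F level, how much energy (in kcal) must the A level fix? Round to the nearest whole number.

Cumulative transfer efficiency: 0.06 × 0.08 × 0.08 × 0.09 × 0.19 = 0.0000065664
A energy = 39 / 0.0000065664 = 5939327 kcal

5939327 kcal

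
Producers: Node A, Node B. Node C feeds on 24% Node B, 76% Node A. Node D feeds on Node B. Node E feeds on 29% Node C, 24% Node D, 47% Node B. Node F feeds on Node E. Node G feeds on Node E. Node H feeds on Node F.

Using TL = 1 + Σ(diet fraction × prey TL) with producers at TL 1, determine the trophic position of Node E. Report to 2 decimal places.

Node C: 1 + (0.24×1 + 0.76×1) = 2
Node D: 1 + 1 = 2
Node E: 1 + (0.29×2 + 0.24×2 + 0.47×1) = 2.53
Node F: 1 + 2.53 = 3.53
Node G: 1 + 2.53 = 3.53
Node H: 1 + 3.53 = 4.53

2.53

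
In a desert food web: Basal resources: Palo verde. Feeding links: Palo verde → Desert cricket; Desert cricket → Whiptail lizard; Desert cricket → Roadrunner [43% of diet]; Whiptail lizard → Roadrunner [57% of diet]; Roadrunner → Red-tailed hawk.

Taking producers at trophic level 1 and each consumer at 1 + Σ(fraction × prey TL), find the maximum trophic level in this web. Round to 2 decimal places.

4.57

Desert cricket: 1 + 1 = 2
Whiptail lizard: 1 + 2 = 3
Roadrunner: 1 + (0.43×2 + 0.57×3) = 3.57
Red-tailed hawk: 1 + 3.57 = 4.57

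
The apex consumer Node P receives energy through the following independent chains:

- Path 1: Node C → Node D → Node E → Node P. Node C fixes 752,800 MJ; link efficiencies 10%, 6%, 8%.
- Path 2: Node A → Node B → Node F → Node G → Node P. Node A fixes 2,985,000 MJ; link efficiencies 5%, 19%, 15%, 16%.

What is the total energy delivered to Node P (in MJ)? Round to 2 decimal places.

Path 1: 752800 × 0.1 × 0.06 × 0.08 = 361.344 MJ
Path 2: 2985000 × 0.05 × 0.19 × 0.15 × 0.16 = 680.58 MJ
Total at Node P: 361.344 + 680.58 = 1041.924 MJ

1041.92 MJ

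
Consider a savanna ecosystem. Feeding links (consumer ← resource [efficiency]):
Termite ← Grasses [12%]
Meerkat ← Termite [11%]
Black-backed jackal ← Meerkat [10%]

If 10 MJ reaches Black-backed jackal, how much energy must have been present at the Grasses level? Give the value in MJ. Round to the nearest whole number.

7576 MJ

Cumulative transfer efficiency: 0.12 × 0.11 × 0.1 = 0.00132
Grasses energy = 10 / 0.00132 = 7576 MJ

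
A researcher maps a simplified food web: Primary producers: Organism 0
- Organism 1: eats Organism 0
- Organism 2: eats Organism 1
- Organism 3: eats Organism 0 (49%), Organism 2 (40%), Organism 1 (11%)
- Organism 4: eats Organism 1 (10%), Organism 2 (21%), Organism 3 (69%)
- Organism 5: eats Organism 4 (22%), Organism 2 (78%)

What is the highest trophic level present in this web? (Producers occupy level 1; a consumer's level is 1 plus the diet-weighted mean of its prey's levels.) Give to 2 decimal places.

4.18

Organism 1: 1 + 1 = 2
Organism 2: 1 + 2 = 3
Organism 3: 1 + (0.49×1 + 0.4×3 + 0.11×2) = 2.91
Organism 4: 1 + (0.1×2 + 0.21×3 + 0.69×2.91) = 3.8379
Organism 5: 1 + (0.22×3.8379 + 0.78×3) = 4.184338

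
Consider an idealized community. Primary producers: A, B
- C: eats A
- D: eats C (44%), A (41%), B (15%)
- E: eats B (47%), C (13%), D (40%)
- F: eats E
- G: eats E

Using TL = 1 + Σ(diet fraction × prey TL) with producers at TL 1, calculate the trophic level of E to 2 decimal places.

C: 1 + 1 = 2
D: 1 + (0.44×2 + 0.41×1 + 0.15×1) = 2.44
E: 1 + (0.47×1 + 0.13×2 + 0.4×2.44) = 2.706
F: 1 + 2.706 = 3.706
G: 1 + 2.706 = 3.706

2.71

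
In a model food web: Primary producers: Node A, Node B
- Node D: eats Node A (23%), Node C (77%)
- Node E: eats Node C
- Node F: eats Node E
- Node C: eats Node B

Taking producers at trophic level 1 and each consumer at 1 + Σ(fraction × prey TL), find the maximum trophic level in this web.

4

Node C: 1 + 1 = 2
Node D: 1 + (0.23×1 + 0.77×2) = 2.77
Node E: 1 + 2 = 3
Node F: 1 + 3 = 4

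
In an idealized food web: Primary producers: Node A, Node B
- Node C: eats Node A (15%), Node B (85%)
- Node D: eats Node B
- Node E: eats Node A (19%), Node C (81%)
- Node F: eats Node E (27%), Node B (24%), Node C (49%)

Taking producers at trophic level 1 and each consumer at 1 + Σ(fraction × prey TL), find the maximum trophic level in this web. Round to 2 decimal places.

Node C: 1 + (0.15×1 + 0.85×1) = 2
Node D: 1 + 1 = 2
Node E: 1 + (0.19×1 + 0.81×2) = 2.81
Node F: 1 + (0.27×2.81 + 0.24×1 + 0.49×2) = 2.9787

2.98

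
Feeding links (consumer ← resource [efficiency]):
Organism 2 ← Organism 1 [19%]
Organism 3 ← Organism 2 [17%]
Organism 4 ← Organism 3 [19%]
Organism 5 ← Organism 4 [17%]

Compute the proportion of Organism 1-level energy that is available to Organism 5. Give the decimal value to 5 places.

0.00104

Product of link efficiencies: 0.19 × 0.17 × 0.19 × 0.17 = 0.00104329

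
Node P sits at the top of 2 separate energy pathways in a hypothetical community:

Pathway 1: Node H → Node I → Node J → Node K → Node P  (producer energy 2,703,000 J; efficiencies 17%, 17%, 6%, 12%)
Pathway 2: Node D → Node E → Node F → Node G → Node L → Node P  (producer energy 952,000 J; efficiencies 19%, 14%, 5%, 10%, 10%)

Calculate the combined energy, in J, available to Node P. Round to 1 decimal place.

Pathway 1: 2703000 × 0.17 × 0.17 × 0.06 × 0.12 = 562.44024 J
Pathway 2: 952000 × 0.19 × 0.14 × 0.05 × 0.1 × 0.1 = 12.6616 J
Total at Node P: 562.44024 + 12.6616 = 575.10184 J

575.1 J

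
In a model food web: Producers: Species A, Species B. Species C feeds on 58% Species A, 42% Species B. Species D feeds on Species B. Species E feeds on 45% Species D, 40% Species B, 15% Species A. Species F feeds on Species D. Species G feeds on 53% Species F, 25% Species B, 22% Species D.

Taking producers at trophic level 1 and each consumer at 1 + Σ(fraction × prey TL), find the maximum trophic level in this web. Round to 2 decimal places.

3.28

Species C: 1 + (0.58×1 + 0.42×1) = 2
Species D: 1 + 1 = 2
Species E: 1 + (0.45×2 + 0.4×1 + 0.15×1) = 2.45
Species F: 1 + 2 = 3
Species G: 1 + (0.53×3 + 0.25×1 + 0.22×2) = 3.28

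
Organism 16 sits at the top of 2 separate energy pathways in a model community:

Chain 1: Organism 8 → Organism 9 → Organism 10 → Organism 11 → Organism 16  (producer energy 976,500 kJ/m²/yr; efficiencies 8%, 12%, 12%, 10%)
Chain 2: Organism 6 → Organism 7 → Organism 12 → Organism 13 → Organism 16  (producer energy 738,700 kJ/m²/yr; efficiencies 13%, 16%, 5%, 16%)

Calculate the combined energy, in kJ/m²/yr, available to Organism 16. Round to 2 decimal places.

235.41 kJ/m²/yr

Chain 1: 976500 × 0.08 × 0.12 × 0.12 × 0.1 = 112.4928 kJ/m²/yr
Chain 2: 738700 × 0.13 × 0.16 × 0.05 × 0.16 = 122.91968 kJ/m²/yr
Total at Organism 16: 112.4928 + 122.91968 = 235.41248 kJ/m²/yr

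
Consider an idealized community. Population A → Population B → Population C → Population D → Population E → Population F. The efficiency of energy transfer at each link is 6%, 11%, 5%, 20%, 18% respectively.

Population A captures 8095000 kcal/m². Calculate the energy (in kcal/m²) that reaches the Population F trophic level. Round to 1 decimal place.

96.2 kcal/m²

Population B: 8095000 × 0.06 = 485700 kcal/m²
Population C: 485700 × 0.11 = 53427 kcal/m²
Population D: 53427 × 0.05 = 2671.35 kcal/m²
Population E: 2671.35 × 0.2 = 534.27 kcal/m²
Population F: 534.27 × 0.18 = 96.1686 kcal/m²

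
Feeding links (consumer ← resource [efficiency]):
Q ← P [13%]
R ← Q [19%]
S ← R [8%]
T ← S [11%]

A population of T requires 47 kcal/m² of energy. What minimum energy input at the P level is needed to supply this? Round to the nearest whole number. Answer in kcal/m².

Cumulative transfer efficiency: 0.13 × 0.19 × 0.08 × 0.11 = 0.00021736
P energy = 47 / 0.00021736 = 216231 kcal/m²

216231 kcal/m²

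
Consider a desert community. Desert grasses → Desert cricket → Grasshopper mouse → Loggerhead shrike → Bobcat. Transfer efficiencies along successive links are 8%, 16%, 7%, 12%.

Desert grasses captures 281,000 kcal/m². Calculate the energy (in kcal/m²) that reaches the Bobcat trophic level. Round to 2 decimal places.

Desert cricket: 281000 × 0.08 = 22480 kcal/m²
Grasshopper mouse: 22480 × 0.16 = 3596.8 kcal/m²
Loggerhead shrike: 3596.8 × 0.07 = 251.776 kcal/m²
Bobcat: 251.776 × 0.12 = 30.21312 kcal/m²

30.21 kcal/m²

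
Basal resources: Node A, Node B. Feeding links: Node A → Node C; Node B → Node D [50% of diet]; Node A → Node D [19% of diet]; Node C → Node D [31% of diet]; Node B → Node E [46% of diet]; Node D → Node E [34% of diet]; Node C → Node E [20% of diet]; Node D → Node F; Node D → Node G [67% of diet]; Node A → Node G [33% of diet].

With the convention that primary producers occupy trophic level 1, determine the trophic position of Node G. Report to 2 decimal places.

2.88

Node C: 1 + 1 = 2
Node D: 1 + (0.5×1 + 0.19×1 + 0.31×2) = 2.31
Node E: 1 + (0.46×1 + 0.34×2.31 + 0.2×2) = 2.6454
Node F: 1 + 2.31 = 3.31
Node G: 1 + (0.67×2.31 + 0.33×1) = 2.8777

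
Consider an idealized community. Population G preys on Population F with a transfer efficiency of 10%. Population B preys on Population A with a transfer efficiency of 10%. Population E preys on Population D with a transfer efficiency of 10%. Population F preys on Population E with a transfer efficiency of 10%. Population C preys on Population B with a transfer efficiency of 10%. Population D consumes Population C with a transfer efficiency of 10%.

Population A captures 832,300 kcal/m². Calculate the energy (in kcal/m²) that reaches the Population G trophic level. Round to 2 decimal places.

0.83 kcal/m²

Population B: 832300 × 0.1 = 83230 kcal/m²
Population C: 83230 × 0.1 = 8323 kcal/m²
Population D: 8323 × 0.1 = 832.3 kcal/m²
Population E: 832.3 × 0.1 = 83.23 kcal/m²
Population F: 83.23 × 0.1 = 8.323 kcal/m²
Population G: 8.323 × 0.1 = 0.8323 kcal/m²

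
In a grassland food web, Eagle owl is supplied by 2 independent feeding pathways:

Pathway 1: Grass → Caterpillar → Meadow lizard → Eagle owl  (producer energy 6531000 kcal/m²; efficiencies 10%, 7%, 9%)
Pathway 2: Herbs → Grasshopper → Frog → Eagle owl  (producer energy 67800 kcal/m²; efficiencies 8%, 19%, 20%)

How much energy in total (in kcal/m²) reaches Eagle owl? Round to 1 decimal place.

Pathway 1: 6531000 × 0.1 × 0.07 × 0.09 = 4114.53 kcal/m²
Pathway 2: 67800 × 0.08 × 0.19 × 0.2 = 206.112 kcal/m²
Total at Eagle owl: 4114.53 + 206.112 = 4320.642 kcal/m²

4320.6 kcal/m²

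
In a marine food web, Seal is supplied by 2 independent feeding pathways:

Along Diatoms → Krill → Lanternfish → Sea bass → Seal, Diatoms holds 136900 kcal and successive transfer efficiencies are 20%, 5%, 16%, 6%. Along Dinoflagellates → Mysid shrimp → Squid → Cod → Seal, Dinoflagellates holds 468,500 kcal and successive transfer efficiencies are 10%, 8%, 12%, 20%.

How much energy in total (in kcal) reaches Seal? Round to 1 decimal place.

103.1 kcal

Via Diatoms: 136900 × 0.2 × 0.05 × 0.16 × 0.06 = 13.1424 kcal
Via Dinoflagellates: 468500 × 0.1 × 0.08 × 0.12 × 0.2 = 89.952 kcal
Total at Seal: 13.1424 + 89.952 = 103.0944 kcal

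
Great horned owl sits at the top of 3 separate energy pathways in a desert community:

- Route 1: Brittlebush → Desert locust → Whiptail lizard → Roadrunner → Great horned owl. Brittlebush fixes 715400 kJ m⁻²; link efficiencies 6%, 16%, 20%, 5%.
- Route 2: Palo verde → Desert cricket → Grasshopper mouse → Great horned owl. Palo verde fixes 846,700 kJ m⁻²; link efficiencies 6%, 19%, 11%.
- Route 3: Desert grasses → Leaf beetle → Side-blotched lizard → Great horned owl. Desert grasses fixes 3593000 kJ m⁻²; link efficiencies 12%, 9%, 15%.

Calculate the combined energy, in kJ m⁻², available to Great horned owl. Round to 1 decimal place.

Route 1: 715400 × 0.06 × 0.16 × 0.2 × 0.05 = 68.6784 kJ m⁻²
Route 2: 846700 × 0.06 × 0.19 × 0.11 = 1061.7618 kJ m⁻²
Route 3: 3593000 × 0.12 × 0.09 × 0.15 = 5820.66 kJ m⁻²
Total at Great horned owl: 68.6784 + 1061.7618 + 5820.66 = 6951.1002 kJ m⁻²

6951.1 kJ m⁻²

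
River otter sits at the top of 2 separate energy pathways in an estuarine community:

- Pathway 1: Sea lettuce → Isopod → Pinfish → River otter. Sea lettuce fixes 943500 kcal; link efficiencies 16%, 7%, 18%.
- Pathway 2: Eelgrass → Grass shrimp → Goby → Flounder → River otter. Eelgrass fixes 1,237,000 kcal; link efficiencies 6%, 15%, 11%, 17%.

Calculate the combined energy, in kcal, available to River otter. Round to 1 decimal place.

Pathway 1: 943500 × 0.16 × 0.07 × 0.18 = 1902.096 kcal
Pathway 2: 1237000 × 0.06 × 0.15 × 0.11 × 0.17 = 208.1871 kcal
Total at River otter: 1902.096 + 208.1871 = 2110.2831 kcal

2110.3 kcal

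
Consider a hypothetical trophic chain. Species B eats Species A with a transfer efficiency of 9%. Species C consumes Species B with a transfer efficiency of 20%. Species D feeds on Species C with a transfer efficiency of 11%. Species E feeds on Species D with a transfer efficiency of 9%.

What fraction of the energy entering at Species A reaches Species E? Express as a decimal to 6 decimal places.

0.000178

Product of link efficiencies: 0.09 × 0.2 × 0.11 × 0.09 = 0.0001782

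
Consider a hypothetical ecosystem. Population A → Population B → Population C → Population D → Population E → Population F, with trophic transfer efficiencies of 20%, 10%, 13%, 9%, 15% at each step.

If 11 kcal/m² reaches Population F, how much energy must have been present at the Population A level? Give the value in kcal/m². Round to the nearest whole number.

313390 kcal/m²

Cumulative transfer efficiency: 0.2 × 0.1 × 0.13 × 0.09 × 0.15 = 0.0000351
Population A energy = 11 / 0.0000351 = 313390 kcal/m²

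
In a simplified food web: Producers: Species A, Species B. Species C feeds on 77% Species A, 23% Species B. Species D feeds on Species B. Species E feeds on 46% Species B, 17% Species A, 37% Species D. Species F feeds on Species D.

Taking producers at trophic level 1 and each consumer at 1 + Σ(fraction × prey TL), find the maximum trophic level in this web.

Species C: 1 + (0.77×1 + 0.23×1) = 2
Species D: 1 + 1 = 2
Species E: 1 + (0.46×1 + 0.17×1 + 0.37×2) = 2.37
Species F: 1 + 2 = 3

3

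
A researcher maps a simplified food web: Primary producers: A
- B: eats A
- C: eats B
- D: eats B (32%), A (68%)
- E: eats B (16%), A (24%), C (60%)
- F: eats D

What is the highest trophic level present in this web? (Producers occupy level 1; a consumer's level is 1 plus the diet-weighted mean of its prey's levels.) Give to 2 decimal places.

3.36

B: 1 + 1 = 2
C: 1 + 2 = 3
D: 1 + (0.32×2 + 0.68×1) = 2.32
E: 1 + (0.16×2 + 0.24×1 + 0.6×3) = 3.36
F: 1 + 2.32 = 3.32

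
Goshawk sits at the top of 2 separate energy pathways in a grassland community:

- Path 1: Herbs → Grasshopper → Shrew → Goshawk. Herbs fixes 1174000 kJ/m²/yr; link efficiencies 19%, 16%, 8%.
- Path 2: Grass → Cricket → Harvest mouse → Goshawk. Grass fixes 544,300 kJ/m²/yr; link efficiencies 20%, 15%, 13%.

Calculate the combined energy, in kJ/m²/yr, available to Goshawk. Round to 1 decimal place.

Path 1: 1174000 × 0.19 × 0.16 × 0.08 = 2855.168 kJ/m²/yr
Path 2: 544300 × 0.2 × 0.15 × 0.13 = 2122.77 kJ/m²/yr
Total at Goshawk: 2855.168 + 2122.77 = 4977.938 kJ/m²/yr

4977.9 kJ/m²/yr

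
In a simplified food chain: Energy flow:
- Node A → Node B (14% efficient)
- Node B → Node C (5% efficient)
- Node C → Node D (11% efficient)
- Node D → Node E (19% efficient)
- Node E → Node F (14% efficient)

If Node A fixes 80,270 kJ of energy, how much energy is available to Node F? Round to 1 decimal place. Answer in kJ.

1.6 kJ

Node B: 80270 × 0.14 = 11237.8 kJ
Node C: 11237.8 × 0.05 = 561.89 kJ
Node D: 561.89 × 0.11 = 61.8079 kJ
Node E: 61.8079 × 0.19 = 11.743501 kJ
Node F: 11.743501 × 0.14 = 1.64409014 kJ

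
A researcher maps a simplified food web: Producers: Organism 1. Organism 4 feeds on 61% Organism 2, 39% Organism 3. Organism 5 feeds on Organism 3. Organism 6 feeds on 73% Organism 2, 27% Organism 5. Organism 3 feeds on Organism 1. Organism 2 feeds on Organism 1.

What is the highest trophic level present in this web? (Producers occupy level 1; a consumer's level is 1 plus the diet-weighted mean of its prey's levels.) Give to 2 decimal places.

3.27

Organism 2: 1 + 1 = 2
Organism 3: 1 + 1 = 2
Organism 4: 1 + (0.61×2 + 0.39×2) = 3
Organism 5: 1 + 2 = 3
Organism 6: 1 + (0.73×2 + 0.27×3) = 3.27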